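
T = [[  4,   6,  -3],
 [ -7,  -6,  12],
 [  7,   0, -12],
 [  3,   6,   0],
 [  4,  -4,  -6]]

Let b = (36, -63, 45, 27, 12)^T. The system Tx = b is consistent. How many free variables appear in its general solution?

0

Row reduce the augmented matrix [T | b].
R2 ← R2 + (7/4)·R1: [0, 9/2, 27/4, 0]
R3 ← R3 − (7/4)·R1: [0, -21/2, -27/4, -18]
R4 ← R4 − (3/4)·R1: [0, 3/2, 9/4, 0]
R5 ← R5 − R1: [0, -10, -3, -24]
R3 ← R3 + (7/3)·R2: [0, 0, 9, -18]
R4 ← R4 − (1/3)·R2: [0, 0, 0, 0]
R5 ← R5 + (20/9)·R2: [0, 0, 12, -24]
R5 ← R5 − (4/3)·R3: [0, 0, 0, 0]
The echelon form has 3 nonzero rows, and every pivot lies in the first 3 columns, so rank(T) = rank([T|b]) = 3.
The system is consistent.
Free variables = (unknowns) − (rank) = 3 − 3 = 0.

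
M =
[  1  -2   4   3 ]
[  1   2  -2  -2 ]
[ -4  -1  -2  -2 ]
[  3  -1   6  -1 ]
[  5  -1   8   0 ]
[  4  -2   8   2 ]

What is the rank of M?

Row reduce to echelon form.
R2 ← R2 − R1: [0, 4, -6, -5]
R3 ← R3 + (4)·R1: [0, -9, 14, 10]
R4 ← R4 − (3)·R1: [0, 5, -6, -10]
R5 ← R5 − (5)·R1: [0, 9, -12, -15]
R6 ← R6 − (4)·R1: [0, 6, -8, -10]
R3 ← R3 + (9/4)·R2: [0, 0, 1/2, -5/4]
R4 ← R4 − (5/4)·R2: [0, 0, 3/2, -15/4]
R5 ← R5 − (9/4)·R2: [0, 0, 3/2, -15/4]
R6 ← R6 − (3/2)·R2: [0, 0, 1, -5/2]
R4 ← R4 − (3)·R3: [0, 0, 0, 0]
R5 ← R5 − (3)·R3: [0, 0, 0, 0]
R6 ← R6 − (2)·R3: [0, 0, 0, 0]
Echelon form has 3 nonzero rows, so rank(M) = 3.

3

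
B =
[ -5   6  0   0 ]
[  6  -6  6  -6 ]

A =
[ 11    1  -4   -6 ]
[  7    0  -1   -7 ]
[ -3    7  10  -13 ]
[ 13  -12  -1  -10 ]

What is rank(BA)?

First compute BA:
[[-13,  -5,  14, -12],
 [-72, 120,  48, -12]]
Now row reduce the product.
R2 ← R2 − (72/13)·R1: [0, 1920/13, -384/13, 708/13]
2 nonzero rows, so rank(BA) = 2.

2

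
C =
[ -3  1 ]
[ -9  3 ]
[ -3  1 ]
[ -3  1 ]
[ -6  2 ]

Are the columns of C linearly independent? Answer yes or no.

no

Row reduce C to echelon form.
R2 ← R2 − (3)·R1: [0, 0]
R3 ← R3 − R1: [0, 0]
R4 ← R4 − R1: [0, 0]
R5 ← R5 − (2)·R1: [0, 0]
1 pivot among 2 columns.
Only 1 < 2 pivot columns, so the columns are linearly dependent.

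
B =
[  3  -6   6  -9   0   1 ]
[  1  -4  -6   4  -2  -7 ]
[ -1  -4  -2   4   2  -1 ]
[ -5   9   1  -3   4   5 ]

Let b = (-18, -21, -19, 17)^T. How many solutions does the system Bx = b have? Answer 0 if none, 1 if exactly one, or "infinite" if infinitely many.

Row reduce the augmented matrix [B | b].
R2 ← R2 − (1/3)·R1: [0, -2, -8, 7, -2, -22/3, -15]
R3 ← R3 + (1/3)·R1: [0, -6, 0, 1, 2, -2/3, -25]
R4 ← R4 + (5/3)·R1: [0, -1, 11, -18, 4, 20/3, -13]
R3 ← R3 − (3)·R2: [0, 0, 24, -20, 8, 64/3, 20]
R4 ← R4 − (1/2)·R2: [0, 0, 15, -43/2, 5, 31/3, -11/2]
R4 ← R4 − (5/8)·R3: [0, 0, 0, -9, 0, -3, -18]
The echelon form has 4 nonzero rows, and every pivot lies in the first 6 columns, so rank(B) = rank([B|b]) = 4.
The system is consistent.
rank = 4 < 6 unknowns, so there are infinitely many solutions.

infinite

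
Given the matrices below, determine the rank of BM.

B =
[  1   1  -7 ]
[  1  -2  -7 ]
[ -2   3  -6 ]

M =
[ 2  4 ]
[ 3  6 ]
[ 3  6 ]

First compute BM:
[[-16, -32],
 [-25, -50],
 [-13, -26]]
Now row reduce the product.
R2 ← R2 − (25/16)·R1: [0, 0]
R3 ← R3 − (13/16)·R1: [0, 0]
1 nonzero row, so rank(BM) = 1.

1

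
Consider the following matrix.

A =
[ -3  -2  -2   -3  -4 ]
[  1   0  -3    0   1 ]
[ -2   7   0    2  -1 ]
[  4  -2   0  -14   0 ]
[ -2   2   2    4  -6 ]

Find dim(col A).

Row reduce to echelon form.
R2 ← R2 + (1/3)·R1: [0, -2/3, -11/3, -1, -1/3]
R3 ← R3 − (2/3)·R1: [0, 25/3, 4/3, 4, 5/3]
R4 ← R4 + (4/3)·R1: [0, -14/3, -8/3, -18, -16/3]
R5 ← R5 − (2/3)·R1: [0, 10/3, 10/3, 6, -10/3]
R3 ← R3 + (25/2)·R2: [0, 0, -89/2, -17/2, -5/2]
R4 ← R4 − (7)·R2: [0, 0, 23, -11, -3]
R5 ← R5 + (5)·R2: [0, 0, -15, 1, -5]
R4 ← R4 + (46/89)·R3: [0, 0, 0, -1370/89, -382/89]
R5 ← R5 − (30/89)·R3: [0, 0, 0, 344/89, -370/89]
R5 ← R5 + (172/685)·R4: [0, 0, 0, 0, -3586/685]
Echelon form has 5 nonzero rows, so rank(A) = 5.
The column space has dimension equal to the rank: 5.

5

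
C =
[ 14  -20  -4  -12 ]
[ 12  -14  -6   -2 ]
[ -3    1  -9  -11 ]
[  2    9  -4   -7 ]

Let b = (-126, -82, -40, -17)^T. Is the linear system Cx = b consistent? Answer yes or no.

Row reduce the augmented matrix [C | b].
R2 ← R2 − (6/7)·R1: [0, 22/7, -18/7, 58/7, 26]
R3 ← R3 + (3/14)·R1: [0, -23/7, -69/7, -95/7, -67]
R4 ← R4 − (1/7)·R1: [0, 83/7, -24/7, -37/7, 1]
R3 ← R3 + (23/22)·R2: [0, 0, -138/11, -54/11, -438/11]
R4 ← R4 − (83/22)·R2: [0, 0, 69/11, -402/11, -1068/11]
R4 ← R4 + (1/2)·R3: [0, 0, 0, -39, -117]
The echelon form has 4 nonzero rows, and every pivot lies in the first 4 columns, so rank(C) = rank([C|b]) = 4.
The system is consistent.

yes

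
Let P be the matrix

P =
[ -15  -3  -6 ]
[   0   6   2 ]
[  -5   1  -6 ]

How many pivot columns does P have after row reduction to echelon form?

3

Row reduce to echelon form.
R3 ← R3 − (1/3)·R1: [0, 2, -4]
R3 ← R3 − (1/3)·R2: [0, 0, -14/3]
Echelon form has 3 nonzero rows, so rank(P) = 3.
Each nonzero row contributes one pivot column: 3 pivot columns.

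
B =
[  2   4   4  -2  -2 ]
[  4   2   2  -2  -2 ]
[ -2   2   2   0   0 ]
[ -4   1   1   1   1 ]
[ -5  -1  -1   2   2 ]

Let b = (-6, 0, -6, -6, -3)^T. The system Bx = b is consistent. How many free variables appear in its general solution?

Row reduce the augmented matrix [B | b].
R2 ← R2 − (2)·R1: [0, -6, -6, 2, 2, 12]
R3 ← R3 + R1: [0, 6, 6, -2, -2, -12]
R4 ← R4 + (2)·R1: [0, 9, 9, -3, -3, -18]
R5 ← R5 + (5/2)·R1: [0, 9, 9, -3, -3, -18]
R3 ← R3 + R2: [0, 0, 0, 0, 0, 0]
R4 ← R4 + (3/2)·R2: [0, 0, 0, 0, 0, 0]
R5 ← R5 + (3/2)·R2: [0, 0, 0, 0, 0, 0]
The echelon form has 2 nonzero rows, and every pivot lies in the first 5 columns, so rank(B) = rank([B|b]) = 2.
The system is consistent.
Free variables = (unknowns) − (rank) = 5 − 2 = 3.

3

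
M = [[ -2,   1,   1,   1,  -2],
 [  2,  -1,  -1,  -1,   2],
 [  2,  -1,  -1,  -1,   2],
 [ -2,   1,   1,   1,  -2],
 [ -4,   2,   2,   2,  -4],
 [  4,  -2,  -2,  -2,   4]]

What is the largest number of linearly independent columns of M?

Row reduce to echelon form.
R2 ← R2 + R1: [0, 0, 0, 0, 0]
R3 ← R3 + R1: [0, 0, 0, 0, 0]
R4 ← R4 − R1: [0, 0, 0, 0, 0]
R5 ← R5 − (2)·R1: [0, 0, 0, 0, 0]
R6 ← R6 + (2)·R1: [0, 0, 0, 0, 0]
Echelon form has 1 nonzero row, so rank(M) = 1.
The rank gives the maximum number of linearly independent columns: 1.

1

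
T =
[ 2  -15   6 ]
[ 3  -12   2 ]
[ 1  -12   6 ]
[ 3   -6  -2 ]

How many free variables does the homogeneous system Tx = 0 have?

1

Row reduce to echelon form.
R2 ← R2 − (3/2)·R1: [0, 21/2, -7]
R3 ← R3 − (1/2)·R1: [0, -9/2, 3]
R4 ← R4 − (3/2)·R1: [0, 33/2, -11]
R3 ← R3 + (3/7)·R2: [0, 0, 0]
R4 ← R4 − (11/7)·R2: [0, 0, 0]
2 nonzero rows, so rank(T) = 2.
T has 3 columns; by rank–nullity, nullity = 3 − 2 = 1.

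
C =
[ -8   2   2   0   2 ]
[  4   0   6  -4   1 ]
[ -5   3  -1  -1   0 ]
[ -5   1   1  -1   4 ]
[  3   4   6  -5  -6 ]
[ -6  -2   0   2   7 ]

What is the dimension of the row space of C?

4

Row reduce to echelon form.
R2 ← R2 + (1/2)·R1: [0, 1, 7, -4, 2]
R3 ← R3 − (5/8)·R1: [0, 7/4, -9/4, -1, -5/4]
R4 ← R4 − (5/8)·R1: [0, -1/4, -1/4, -1, 11/4]
R5 ← R5 + (3/8)·R1: [0, 19/4, 27/4, -5, -21/4]
R6 ← R6 − (3/4)·R1: [0, -7/2, -3/2, 2, 11/2]
R3 ← R3 − (7/4)·R2: [0, 0, -29/2, 6, -19/4]
R4 ← R4 + (1/4)·R2: [0, 0, 3/2, -2, 13/4]
R5 ← R5 − (19/4)·R2: [0, 0, -53/2, 14, -59/4]
R6 ← R6 + (7/2)·R2: [0, 0, 23, -12, 25/2]
R4 ← R4 + (3/29)·R3: [0, 0, 0, -40/29, 80/29]
R5 ← R5 − (53/29)·R3: [0, 0, 0, 88/29, -176/29]
R6 ← R6 + (46/29)·R3: [0, 0, 0, -72/29, 144/29]
R5 ← R5 + (11/5)·R4: [0, 0, 0, 0, 0]
R6 ← R6 − (9/5)·R4: [0, 0, 0, 0, 0]
Echelon form has 4 nonzero rows, so rank(C) = 4.
The row space has dimension equal to the rank: 4.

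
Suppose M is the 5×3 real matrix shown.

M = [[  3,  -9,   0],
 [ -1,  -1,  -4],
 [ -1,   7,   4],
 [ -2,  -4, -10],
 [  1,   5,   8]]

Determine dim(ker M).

Row reduce to echelon form.
R2 ← R2 + (1/3)·R1: [0, -4, -4]
R3 ← R3 + (1/3)·R1: [0, 4, 4]
R4 ← R4 + (2/3)·R1: [0, -10, -10]
R5 ← R5 − (1/3)·R1: [0, 8, 8]
R3 ← R3 + R2: [0, 0, 0]
R4 ← R4 − (5/2)·R2: [0, 0, 0]
R5 ← R5 + (2)·R2: [0, 0, 0]
2 nonzero rows, so rank(M) = 2.
M has 3 columns; by rank–nullity, nullity = 3 − 2 = 1.

1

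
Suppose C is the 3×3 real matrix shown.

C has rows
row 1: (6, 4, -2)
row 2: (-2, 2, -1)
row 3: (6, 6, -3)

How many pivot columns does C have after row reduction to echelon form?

Row reduce to echelon form.
R2 ← R2 + (1/3)·R1: [0, 10/3, -5/3]
R3 ← R3 − R1: [0, 2, -1]
R3 ← R3 − (3/5)·R2: [0, 0, 0]
Echelon form has 2 nonzero rows, so rank(C) = 2.
Each nonzero row contributes one pivot column: 2 pivot columns.

2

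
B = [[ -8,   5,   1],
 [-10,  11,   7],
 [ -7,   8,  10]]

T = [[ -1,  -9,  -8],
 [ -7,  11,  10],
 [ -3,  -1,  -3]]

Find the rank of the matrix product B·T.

First compute BT:
[[-30, 126, 111],
 [-88, 204, 169],
 [-79, 141, 106]]
Now row reduce the product.
R2 ← R2 − (44/15)·R1: [0, -828/5, -783/5]
R3 ← R3 − (79/30)·R1: [0, -954/5, -1863/10]
R3 ← R3 − (53/46)·R2: [0, 0, -135/23]
3 nonzero rows, so rank(BT) = 3.

3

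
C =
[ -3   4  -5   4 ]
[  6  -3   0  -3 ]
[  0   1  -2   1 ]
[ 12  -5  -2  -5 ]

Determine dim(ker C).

Row reduce to echelon form.
R2 ← R2 + (2)·R1: [0, 5, -10, 5]
R4 ← R4 + (4)·R1: [0, 11, -22, 11]
R3 ← R3 − (1/5)·R2: [0, 0, 0, 0]
R4 ← R4 − (11/5)·R2: [0, 0, 0, 0]
2 nonzero rows, so rank(C) = 2.
C has 4 columns; by rank–nullity, nullity = 4 − 2 = 2.

2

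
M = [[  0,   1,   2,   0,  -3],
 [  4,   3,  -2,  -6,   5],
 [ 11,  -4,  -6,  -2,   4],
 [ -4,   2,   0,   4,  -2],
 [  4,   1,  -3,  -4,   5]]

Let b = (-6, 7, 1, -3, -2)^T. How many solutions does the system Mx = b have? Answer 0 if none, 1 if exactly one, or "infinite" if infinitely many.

0

Row reduce the augmented matrix [M | b].
Swap R1 ↔ R2
R3 ← R3 − (11/4)·R1: [0, -49/4, -1/2, 29/2, -39/4, -73/4]
R4 ← R4 + R1: [0, 5, -2, -2, 3, 4]
R5 ← R5 − R1: [0, -2, -1, 2, 0, -9]
R3 ← R3 + (49/4)·R2: [0, 0, 24, 29/2, -93/2, -367/4]
R4 ← R4 − (5)·R2: [0, 0, -12, -2, 18, 34]
R5 ← R5 + (2)·R2: [0, 0, 3, 2, -6, -21]
R4 ← R4 + (1/2)·R3: [0, 0, 0, 21/4, -21/4, -95/8]
R5 ← R5 − (1/8)·R3: [0, 0, 0, 3/16, -3/16, -305/32]
R5 ← R5 − (1/28)·R4: [0, 0, 0, 0, 0, -255/28]
The echelon form has 5 nonzero rows; the last pivot sits in the augmented column, so rank(M) = 4 but rank([M|b]) = 5.
Since the ranks differ, the system is inconsistent.
It has no solutions.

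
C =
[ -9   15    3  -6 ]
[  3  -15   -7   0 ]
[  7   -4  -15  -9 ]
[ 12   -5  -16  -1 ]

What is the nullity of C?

Row reduce to echelon form.
R2 ← R2 + (1/3)·R1: [0, -10, -6, -2]
R3 ← R3 + (7/9)·R1: [0, 23/3, -38/3, -41/3]
R4 ← R4 + (4/3)·R1: [0, 15, -12, -9]
R3 ← R3 + (23/30)·R2: [0, 0, -259/15, -76/5]
R4 ← R4 + (3/2)·R2: [0, 0, -21, -12]
R4 ← R4 − (45/37)·R3: [0, 0, 0, 240/37]
4 nonzero rows, so rank(C) = 4.
C has 4 columns; by rank–nullity, nullity = 4 − 4 = 0.

0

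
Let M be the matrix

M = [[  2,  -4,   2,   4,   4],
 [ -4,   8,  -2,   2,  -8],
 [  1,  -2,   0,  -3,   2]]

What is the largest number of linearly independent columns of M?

2

Row reduce to echelon form.
R2 ← R2 + (2)·R1: [0, 0, 2, 10, 0]
R3 ← R3 − (1/2)·R1: [0, 0, -1, -5, 0]
R3 ← R3 + (1/2)·R2: [0, 0, 0, 0, 0]
Echelon form has 2 nonzero rows, so rank(M) = 2.
The rank gives the maximum number of linearly independent columns: 2.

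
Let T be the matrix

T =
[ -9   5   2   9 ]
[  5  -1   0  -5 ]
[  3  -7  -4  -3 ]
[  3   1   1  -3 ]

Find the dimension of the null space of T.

2

Row reduce to echelon form.
R2 ← R2 + (5/9)·R1: [0, 16/9, 10/9, 0]
R3 ← R3 + (1/3)·R1: [0, -16/3, -10/3, 0]
R4 ← R4 + (1/3)·R1: [0, 8/3, 5/3, 0]
R3 ← R3 + (3)·R2: [0, 0, 0, 0]
R4 ← R4 − (3/2)·R2: [0, 0, 0, 0]
2 nonzero rows, so rank(T) = 2.
T has 4 columns; by rank–nullity, nullity = 4 − 2 = 2.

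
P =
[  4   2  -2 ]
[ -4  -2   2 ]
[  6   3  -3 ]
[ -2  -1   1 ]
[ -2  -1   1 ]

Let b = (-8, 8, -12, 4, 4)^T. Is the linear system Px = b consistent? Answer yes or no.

Row reduce the augmented matrix [P | b].
R2 ← R2 + R1: [0, 0, 0, 0]
R3 ← R3 − (3/2)·R1: [0, 0, 0, 0]
R4 ← R4 + (1/2)·R1: [0, 0, 0, 0]
R5 ← R5 + (1/2)·R1: [0, 0, 0, 0]
The echelon form has 1 nonzero rows, and every pivot lies in the first 3 columns, so rank(P) = rank([P|b]) = 1.
The system is consistent.

yes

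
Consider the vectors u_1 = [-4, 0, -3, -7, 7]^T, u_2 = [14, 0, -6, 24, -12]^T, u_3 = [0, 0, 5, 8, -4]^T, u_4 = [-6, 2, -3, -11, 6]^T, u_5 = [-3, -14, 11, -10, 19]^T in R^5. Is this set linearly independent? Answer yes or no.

no

Form the matrix with these vectors as rows and row reduce.
R2 ← R2 + (7/2)·R1: [0, 0, -33/2, -1/2, 25/2]
R4 ← R4 − (3/2)·R1: [0, 2, 3/2, -1/2, -9/2]
R5 ← R5 − (3/4)·R1: [0, -14, 53/4, -19/4, 55/4]
Swap R2 ↔ R4
R5 ← R5 + (7)·R2: [0, 0, 95/4, -33/4, -71/4]
R4 ← R4 + (33/10)·R3: [0, 0, 0, 259/10, -7/10]
R5 ← R5 − (19/4)·R3: [0, 0, 0, -185/4, 5/4]
R5 ← R5 + (25/14)·R4: [0, 0, 0, 0, 0]
4 nonzero rows, so the 5 vectors span a space of dimension 4.
Since 4 < 5, the vectors are linearly dependent.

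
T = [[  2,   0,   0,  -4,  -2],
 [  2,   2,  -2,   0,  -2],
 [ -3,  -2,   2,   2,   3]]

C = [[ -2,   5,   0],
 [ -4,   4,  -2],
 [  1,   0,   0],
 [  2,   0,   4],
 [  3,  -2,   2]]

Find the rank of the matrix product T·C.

First compute TC:
[[-18,  14, -20],
 [-20,  22,  -8],
 [ 29, -29,  18]]
Now row reduce the product.
R2 ← R2 − (10/9)·R1: [0, 58/9, 128/9]
R3 ← R3 + (29/18)·R1: [0, -58/9, -128/9]
R3 ← R3 + R2: [0, 0, 0]
2 nonzero rows, so rank(TC) = 2.

2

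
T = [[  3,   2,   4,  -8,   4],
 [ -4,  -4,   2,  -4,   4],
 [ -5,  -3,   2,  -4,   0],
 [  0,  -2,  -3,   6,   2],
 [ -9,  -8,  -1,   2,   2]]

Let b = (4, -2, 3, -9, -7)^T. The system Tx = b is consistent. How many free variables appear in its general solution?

2

Row reduce the augmented matrix [T | b].
R2 ← R2 + (4/3)·R1: [0, -4/3, 22/3, -44/3, 28/3, 10/3]
R3 ← R3 + (5/3)·R1: [0, 1/3, 26/3, -52/3, 20/3, 29/3]
R5 ← R5 + (3)·R1: [0, -2, 11, -22, 14, 5]
R3 ← R3 + (1/4)·R2: [0, 0, 21/2, -21, 9, 21/2]
R4 ← R4 − (3/2)·R2: [0, 0, -14, 28, -12, -14]
R5 ← R5 − (3/2)·R2: [0, 0, 0, 0, 0, 0]
R4 ← R4 + (4/3)·R3: [0, 0, 0, 0, 0, 0]
The echelon form has 3 nonzero rows, and every pivot lies in the first 5 columns, so rank(T) = rank([T|b]) = 3.
The system is consistent.
Free variables = (unknowns) − (rank) = 5 − 3 = 2.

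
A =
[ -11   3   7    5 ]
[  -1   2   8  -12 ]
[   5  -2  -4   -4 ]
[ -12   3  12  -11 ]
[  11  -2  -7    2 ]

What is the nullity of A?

1

Row reduce to echelon form.
R2 ← R2 − (1/11)·R1: [0, 19/11, 81/11, -137/11]
R3 ← R3 + (5/11)·R1: [0, -7/11, -9/11, -19/11]
R4 ← R4 − (12/11)·R1: [0, -3/11, 48/11, -181/11]
R5 ← R5 + R1: [0, 1, 0, 7]
R3 ← R3 + (7/19)·R2: [0, 0, 36/19, -120/19]
R4 ← R4 + (3/19)·R2: [0, 0, 105/19, -350/19]
R5 ← R5 − (11/19)·R2: [0, 0, -81/19, 270/19]
R4 ← R4 − (35/12)·R3: [0, 0, 0, 0]
R5 ← R5 + (9/4)·R3: [0, 0, 0, 0]
3 nonzero rows, so rank(A) = 3.
A has 4 columns; by rank–nullity, nullity = 4 − 3 = 1.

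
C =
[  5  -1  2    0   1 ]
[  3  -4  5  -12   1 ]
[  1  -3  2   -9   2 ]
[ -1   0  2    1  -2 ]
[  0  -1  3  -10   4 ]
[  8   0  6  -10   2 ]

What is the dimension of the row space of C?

5

Row reduce to echelon form.
R2 ← R2 − (3/5)·R1: [0, -17/5, 19/5, -12, 2/5]
R3 ← R3 − (1/5)·R1: [0, -14/5, 8/5, -9, 9/5]
R4 ← R4 + (1/5)·R1: [0, -1/5, 12/5, 1, -9/5]
R6 ← R6 − (8/5)·R1: [0, 8/5, 14/5, -10, 2/5]
R3 ← R3 − (14/17)·R2: [0, 0, -26/17, 15/17, 25/17]
R4 ← R4 − (1/17)·R2: [0, 0, 37/17, 29/17, -31/17]
R5 ← R5 − (5/17)·R2: [0, 0, 32/17, -110/17, 66/17]
R6 ← R6 + (8/17)·R2: [0, 0, 78/17, -266/17, 10/17]
R4 ← R4 + (37/26)·R3: [0, 0, 0, 77/26, 7/26]
R5 ← R5 + (16/13)·R3: [0, 0, 0, -70/13, 74/13]
R6 ← R6 + (3)·R3: [0, 0, 0, -13, 5]
R5 ← R5 + (20/11)·R4: [0, 0, 0, 0, 68/11]
R6 ← R6 + (338/77)·R4: [0, 0, 0, 0, 68/11]
R6 ← R6 − R5: [0, 0, 0, 0, 0]
Echelon form has 5 nonzero rows, so rank(C) = 5.
The row space has dimension equal to the rank: 5.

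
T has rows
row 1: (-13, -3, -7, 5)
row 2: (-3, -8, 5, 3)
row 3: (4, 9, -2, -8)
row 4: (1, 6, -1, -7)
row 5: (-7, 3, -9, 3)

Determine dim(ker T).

1

Row reduce to echelon form.
R2 ← R2 − (3/13)·R1: [0, -95/13, 86/13, 24/13]
R3 ← R3 + (4/13)·R1: [0, 105/13, -54/13, -84/13]
R4 ← R4 + (1/13)·R1: [0, 75/13, -20/13, -86/13]
R5 ← R5 − (7/13)·R1: [0, 60/13, -68/13, 4/13]
R3 ← R3 + (21/19)·R2: [0, 0, 60/19, -84/19]
R4 ← R4 + (15/19)·R2: [0, 0, 70/19, -98/19]
R5 ← R5 + (12/19)·R2: [0, 0, -20/19, 28/19]
R4 ← R4 − (7/6)·R3: [0, 0, 0, 0]
R5 ← R5 + (1/3)·R3: [0, 0, 0, 0]
3 nonzero rows, so rank(T) = 3.
T has 4 columns; by rank–nullity, nullity = 4 − 3 = 1.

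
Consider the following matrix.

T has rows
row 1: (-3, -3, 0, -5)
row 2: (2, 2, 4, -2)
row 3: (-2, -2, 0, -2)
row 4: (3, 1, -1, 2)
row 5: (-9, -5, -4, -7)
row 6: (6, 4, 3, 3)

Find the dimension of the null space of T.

Row reduce to echelon form.
R2 ← R2 + (2/3)·R1: [0, 0, 4, -16/3]
R3 ← R3 − (2/3)·R1: [0, 0, 0, 4/3]
R4 ← R4 + R1: [0, -2, -1, -3]
R5 ← R5 − (3)·R1: [0, 4, -4, 8]
R6 ← R6 + (2)·R1: [0, -2, 3, -7]
Swap R2 ↔ R4
R5 ← R5 + (2)·R2: [0, 0, -6, 2]
R6 ← R6 − R2: [0, 0, 4, -4]
Swap R3 ↔ R4
R5 ← R5 + (3/2)·R3: [0, 0, 0, -6]
R6 ← R6 − R3: [0, 0, 0, 4/3]
R5 ← R5 + (9/2)·R4: [0, 0, 0, 0]
R6 ← R6 − R4: [0, 0, 0, 0]
4 nonzero rows, so rank(T) = 4.
T has 4 columns; by rank–nullity, nullity = 4 − 4 = 0.

0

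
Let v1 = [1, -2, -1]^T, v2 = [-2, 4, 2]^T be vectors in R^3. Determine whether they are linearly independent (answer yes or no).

no

Form the matrix with these vectors as rows and row reduce.
R2 ← R2 + (2)·R1: [0, 0, 0]
1 nonzero row, so the 2 vectors span a space of dimension 1.
Since 1 < 2, the vectors are linearly dependent.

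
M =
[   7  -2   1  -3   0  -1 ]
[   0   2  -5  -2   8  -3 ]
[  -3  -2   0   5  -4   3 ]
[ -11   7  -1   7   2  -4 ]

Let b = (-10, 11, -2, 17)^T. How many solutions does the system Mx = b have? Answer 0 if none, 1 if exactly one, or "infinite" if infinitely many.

Row reduce the augmented matrix [M | b].
R3 ← R3 + (3/7)·R1: [0, -20/7, 3/7, 26/7, -4, 18/7, -44/7]
R4 ← R4 + (11/7)·R1: [0, 27/7, 4/7, 16/7, 2, -39/7, 9/7]
R3 ← R3 + (10/7)·R2: [0, 0, -47/7, 6/7, 52/7, -12/7, 66/7]
R4 ← R4 − (27/14)·R2: [0, 0, 143/14, 43/7, -94/7, 3/14, -279/14]
R4 ← R4 + (143/94)·R3: [0, 0, 0, 350/47, -100/47, -225/94, -525/94]
The echelon form has 4 nonzero rows, and every pivot lies in the first 6 columns, so rank(M) = rank([M|b]) = 4.
The system is consistent.
rank = 4 < 6 unknowns, so there are infinitely many solutions.

infinite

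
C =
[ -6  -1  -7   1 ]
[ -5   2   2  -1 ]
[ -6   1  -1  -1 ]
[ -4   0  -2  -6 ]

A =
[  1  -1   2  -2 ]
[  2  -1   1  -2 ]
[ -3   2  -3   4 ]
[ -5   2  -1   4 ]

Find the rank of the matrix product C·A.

2

First compute CA:
[[  8,  -5,   7, -10],
 [ -2,   5, -13,  10],
 [  4,   1,  -7,   2],
 [ 32, -12,   4, -24]]
Now row reduce the product.
R2 ← R2 + (1/4)·R1: [0, 15/4, -45/4, 15/2]
R3 ← R3 − (1/2)·R1: [0, 7/2, -21/2, 7]
R4 ← R4 − (4)·R1: [0, 8, -24, 16]
R3 ← R3 − (14/15)·R2: [0, 0, 0, 0]
R4 ← R4 − (32/15)·R2: [0, 0, 0, 0]
2 nonzero rows, so rank(CA) = 2.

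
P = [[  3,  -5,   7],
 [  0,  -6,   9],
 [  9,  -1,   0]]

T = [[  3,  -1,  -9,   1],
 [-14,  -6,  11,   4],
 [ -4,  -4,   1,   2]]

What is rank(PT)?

2

First compute PT:
[[ 51,  -1, -75,  -3],
 [ 48,   0, -57,  -6],
 [ 41,  -3, -92,   5]]
Now row reduce the product.
R2 ← R2 − (16/17)·R1: [0, 16/17, 231/17, -54/17]
R3 ← R3 − (41/51)·R1: [0, -112/51, -539/17, 126/17]
R3 ← R3 + (7/3)·R2: [0, 0, 0, 0]
2 nonzero rows, so rank(PT) = 2.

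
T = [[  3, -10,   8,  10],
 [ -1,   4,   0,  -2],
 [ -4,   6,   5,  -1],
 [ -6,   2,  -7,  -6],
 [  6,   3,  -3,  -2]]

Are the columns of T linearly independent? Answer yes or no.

Row reduce T to echelon form.
R2 ← R2 + (1/3)·R1: [0, 2/3, 8/3, 4/3]
R3 ← R3 + (4/3)·R1: [0, -22/3, 47/3, 37/3]
R4 ← R4 + (2)·R1: [0, -18, 9, 14]
R5 ← R5 − (2)·R1: [0, 23, -19, -22]
R3 ← R3 + (11)·R2: [0, 0, 45, 27]
R4 ← R4 + (27)·R2: [0, 0, 81, 50]
R5 ← R5 − (69/2)·R2: [0, 0, -111, -68]
R4 ← R4 − (9/5)·R3: [0, 0, 0, 7/5]
R5 ← R5 + (37/15)·R3: [0, 0, 0, -7/5]
R5 ← R5 + R4: [0, 0, 0, 0]
4 pivots among 4 columns.
Every column is a pivot column, so the columns are linearly independent.

yes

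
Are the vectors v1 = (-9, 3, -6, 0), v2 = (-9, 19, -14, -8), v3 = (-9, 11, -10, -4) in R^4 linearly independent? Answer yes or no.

Form the matrix with these vectors as rows and row reduce.
R2 ← R2 − R1: [0, 16, -8, -8]
R3 ← R3 − R1: [0, 8, -4, -4]
R3 ← R3 − (1/2)·R2: [0, 0, 0, 0]
2 nonzero rows, so the 3 vectors span a space of dimension 2.
Since 2 < 3, the vectors are linearly dependent.

no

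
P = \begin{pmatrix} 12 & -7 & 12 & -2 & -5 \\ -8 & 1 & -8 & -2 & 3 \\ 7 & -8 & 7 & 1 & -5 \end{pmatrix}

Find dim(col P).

3

Row reduce to echelon form.
R2 ← R2 + (2/3)·R1: [0, -11/3, 0, -10/3, -1/3]
R3 ← R3 − (7/12)·R1: [0, -47/12, 0, 13/6, -25/12]
R3 ← R3 − (47/44)·R2: [0, 0, 0, 63/11, -19/11]
Echelon form has 3 nonzero rows, so rank(P) = 3.
The column space has dimension equal to the rank: 3.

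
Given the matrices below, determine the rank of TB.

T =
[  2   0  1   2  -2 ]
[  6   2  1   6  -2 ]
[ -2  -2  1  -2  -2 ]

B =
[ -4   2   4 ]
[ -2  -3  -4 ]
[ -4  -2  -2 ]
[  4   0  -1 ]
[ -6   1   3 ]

2

First compute TB:
[[  8,   0,  -2],
 [  4,   2,   2],
 [ 12,  -2,  -6]]
Now row reduce the product.
R2 ← R2 − (1/2)·R1: [0, 2, 3]
R3 ← R3 − (3/2)·R1: [0, -2, -3]
R3 ← R3 + R2: [0, 0, 0]
2 nonzero rows, so rank(TB) = 2.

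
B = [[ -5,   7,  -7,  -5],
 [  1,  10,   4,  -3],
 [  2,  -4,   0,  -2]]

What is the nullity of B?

Row reduce to echelon form.
R2 ← R2 + (1/5)·R1: [0, 57/5, 13/5, -4]
R3 ← R3 + (2/5)·R1: [0, -6/5, -14/5, -4]
R3 ← R3 + (2/19)·R2: [0, 0, -48/19, -84/19]
3 nonzero rows, so rank(B) = 3.
B has 4 columns; by rank–nullity, nullity = 4 − 3 = 1.

1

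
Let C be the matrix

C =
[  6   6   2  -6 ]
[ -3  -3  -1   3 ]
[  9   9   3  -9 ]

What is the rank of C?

1

Row reduce to echelon form.
R2 ← R2 + (1/2)·R1: [0, 0, 0, 0]
R3 ← R3 − (3/2)·R1: [0, 0, 0, 0]
Echelon form has 1 nonzero row, so rank(C) = 1.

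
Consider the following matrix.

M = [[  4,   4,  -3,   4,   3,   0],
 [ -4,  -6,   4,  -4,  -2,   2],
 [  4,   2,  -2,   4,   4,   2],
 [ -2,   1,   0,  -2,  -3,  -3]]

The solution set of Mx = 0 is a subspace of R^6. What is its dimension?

Row reduce to echelon form.
R2 ← R2 + R1: [0, -2, 1, 0, 1, 2]
R3 ← R3 − R1: [0, -2, 1, 0, 1, 2]
R4 ← R4 + (1/2)·R1: [0, 3, -3/2, 0, -3/2, -3]
R3 ← R3 − R2: [0, 0, 0, 0, 0, 0]
R4 ← R4 + (3/2)·R2: [0, 0, 0, 0, 0, 0]
2 nonzero rows, so rank(M) = 2.
M has 6 columns; by rank–nullity, nullity = 6 − 2 = 4.

4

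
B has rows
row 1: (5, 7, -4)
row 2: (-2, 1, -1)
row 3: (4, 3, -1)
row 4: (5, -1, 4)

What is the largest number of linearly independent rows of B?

3

Row reduce to echelon form.
R2 ← R2 + (2/5)·R1: [0, 19/5, -13/5]
R3 ← R3 − (4/5)·R1: [0, -13/5, 11/5]
R4 ← R4 − R1: [0, -8, 8]
R3 ← R3 + (13/19)·R2: [0, 0, 8/19]
R4 ← R4 + (40/19)·R2: [0, 0, 48/19]
R4 ← R4 − (6)·R3: [0, 0, 0]
Echelon form has 3 nonzero rows, so rank(B) = 3.
The rank gives the maximum number of linearly independent rows: 3.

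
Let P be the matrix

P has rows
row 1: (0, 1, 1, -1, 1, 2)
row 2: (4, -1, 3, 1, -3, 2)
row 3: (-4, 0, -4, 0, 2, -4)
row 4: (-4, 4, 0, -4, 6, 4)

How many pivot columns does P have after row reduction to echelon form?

Row reduce to echelon form.
Swap R1 ↔ R2
R3 ← R3 + R1: [0, -1, -1, 1, -1, -2]
R4 ← R4 + R1: [0, 3, 3, -3, 3, 6]
R3 ← R3 + R2: [0, 0, 0, 0, 0, 0]
R4 ← R4 − (3)·R2: [0, 0, 0, 0, 0, 0]
Echelon form has 2 nonzero rows, so rank(P) = 2.
Each nonzero row contributes one pivot column: 2 pivot columns.

2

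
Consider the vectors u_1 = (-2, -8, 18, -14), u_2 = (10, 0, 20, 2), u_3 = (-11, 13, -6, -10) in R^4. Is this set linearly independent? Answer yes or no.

yes

Form the matrix with these vectors as rows and row reduce.
R2 ← R2 + (5)·R1: [0, -40, 110, -68]
R3 ← R3 − (11/2)·R1: [0, 57, -105, 67]
R3 ← R3 + (57/40)·R2: [0, 0, 207/4, -299/10]
3 nonzero rows, so the 3 vectors span a space of dimension 3.
Since 3 = 3, the vectors are linearly independent.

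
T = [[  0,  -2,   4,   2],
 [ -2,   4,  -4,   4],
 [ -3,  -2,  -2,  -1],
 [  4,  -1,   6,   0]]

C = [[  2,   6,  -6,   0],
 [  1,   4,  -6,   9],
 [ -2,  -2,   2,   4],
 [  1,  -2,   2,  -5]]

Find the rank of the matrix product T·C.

3

First compute TC:
[[ -8, -20,  24, -12],
 [ 12,   4, -12,   0],
 [ -5, -20,  24, -21],
 [ -5,   8,  -6,  15]]
Now row reduce the product.
R2 ← R2 + (3/2)·R1: [0, -26, 24, -18]
R3 ← R3 − (5/8)·R1: [0, -15/2, 9, -27/2]
R4 ← R4 − (5/8)·R1: [0, 41/2, -21, 45/2]
R3 ← R3 − (15/52)·R2: [0, 0, 27/13, -108/13]
R4 ← R4 + (41/52)·R2: [0, 0, -27/13, 108/13]
R4 ← R4 + R3: [0, 0, 0, 0]
3 nonzero rows, so rank(TC) = 3.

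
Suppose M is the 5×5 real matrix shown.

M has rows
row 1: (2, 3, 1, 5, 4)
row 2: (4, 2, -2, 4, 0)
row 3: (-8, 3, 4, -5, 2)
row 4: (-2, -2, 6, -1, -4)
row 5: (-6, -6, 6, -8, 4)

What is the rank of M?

5

Row reduce to echelon form.
R2 ← R2 − (2)·R1: [0, -4, -4, -6, -8]
R3 ← R3 + (4)·R1: [0, 15, 8, 15, 18]
R4 ← R4 + R1: [0, 1, 7, 4, 0]
R5 ← R5 + (3)·R1: [0, 3, 9, 7, 16]
R3 ← R3 + (15/4)·R2: [0, 0, -7, -15/2, -12]
R4 ← R4 + (1/4)·R2: [0, 0, 6, 5/2, -2]
R5 ← R5 + (3/4)·R2: [0, 0, 6, 5/2, 10]
R4 ← R4 + (6/7)·R3: [0, 0, 0, -55/14, -86/7]
R5 ← R5 + (6/7)·R3: [0, 0, 0, -55/14, -2/7]
R5 ← R5 − R4: [0, 0, 0, 0, 12]
Echelon form has 5 nonzero rows, so rank(M) = 5.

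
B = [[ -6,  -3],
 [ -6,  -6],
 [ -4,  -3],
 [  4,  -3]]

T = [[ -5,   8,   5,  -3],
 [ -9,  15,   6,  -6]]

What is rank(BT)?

2

First compute BT:
[[ 57, -93, -48,  36],
 [ 84, -138, -66,  54],
 [ 47, -77, -38,  30],
 [  7, -13,   2,   6]]
Now row reduce the product.
R2 ← R2 − (28/19)·R1: [0, -18/19, 90/19, 18/19]
R3 ← R3 − (47/57)·R1: [0, -6/19, 30/19, 6/19]
R4 ← R4 − (7/57)·R1: [0, -30/19, 150/19, 30/19]
R3 ← R3 − (1/3)·R2: [0, 0, 0, 0]
R4 ← R4 − (5/3)·R2: [0, 0, 0, 0]
2 nonzero rows, so rank(BT) = 2.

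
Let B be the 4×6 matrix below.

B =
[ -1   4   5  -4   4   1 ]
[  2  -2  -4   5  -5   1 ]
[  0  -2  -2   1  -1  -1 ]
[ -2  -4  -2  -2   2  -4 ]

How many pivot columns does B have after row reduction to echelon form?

Row reduce to echelon form.
R2 ← R2 + (2)·R1: [0, 6, 6, -3, 3, 3]
R4 ← R4 − (2)·R1: [0, -12, -12, 6, -6, -6]
R3 ← R3 + (1/3)·R2: [0, 0, 0, 0, 0, 0]
R4 ← R4 + (2)·R2: [0, 0, 0, 0, 0, 0]
Echelon form has 2 nonzero rows, so rank(B) = 2.
Each nonzero row contributes one pivot column: 2 pivot columns.

2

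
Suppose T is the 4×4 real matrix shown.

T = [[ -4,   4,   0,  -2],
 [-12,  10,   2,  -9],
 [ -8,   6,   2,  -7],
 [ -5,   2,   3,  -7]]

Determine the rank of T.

Row reduce to echelon form.
R2 ← R2 − (3)·R1: [0, -2, 2, -3]
R3 ← R3 − (2)·R1: [0, -2, 2, -3]
R4 ← R4 − (5/4)·R1: [0, -3, 3, -9/2]
R3 ← R3 − R2: [0, 0, 0, 0]
R4 ← R4 − (3/2)·R2: [0, 0, 0, 0]
Echelon form has 2 nonzero rows, so rank(T) = 2.

2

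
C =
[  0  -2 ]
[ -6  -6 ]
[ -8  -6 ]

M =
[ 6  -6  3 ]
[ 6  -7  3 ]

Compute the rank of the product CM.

2

First compute CM:
[[-12,  14,  -6],
 [-72,  78, -36],
 [-84,  90, -42]]
Now row reduce the product.
R2 ← R2 − (6)·R1: [0, -6, 0]
R3 ← R3 − (7)·R1: [0, -8, 0]
R3 ← R3 − (4/3)·R2: [0, 0, 0]
2 nonzero rows, so rank(CM) = 2.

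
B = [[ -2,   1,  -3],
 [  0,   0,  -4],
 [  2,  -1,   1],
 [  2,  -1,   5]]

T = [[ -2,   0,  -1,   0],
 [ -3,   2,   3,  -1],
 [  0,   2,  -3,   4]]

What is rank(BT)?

First compute BT:
[[  1,  -4,  14, -13],
 [  0,  -8,  12, -16],
 [ -1,   0,  -8,   5],
 [ -1,   8, -20,  21]]
Now row reduce the product.
R3 ← R3 + R1: [0, -4, 6, -8]
R4 ← R4 + R1: [0, 4, -6, 8]
R3 ← R3 − (1/2)·R2: [0, 0, 0, 0]
R4 ← R4 + (1/2)·R2: [0, 0, 0, 0]
2 nonzero rows, so rank(BT) = 2.

2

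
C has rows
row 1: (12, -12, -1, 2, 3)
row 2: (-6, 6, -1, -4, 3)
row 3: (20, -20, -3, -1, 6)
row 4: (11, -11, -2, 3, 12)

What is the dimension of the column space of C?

Row reduce to echelon form.
R2 ← R2 + (1/2)·R1: [0, 0, -3/2, -3, 9/2]
R3 ← R3 − (5/3)·R1: [0, 0, -4/3, -13/3, 1]
R4 ← R4 − (11/12)·R1: [0, 0, -13/12, 7/6, 37/4]
R3 ← R3 − (8/9)·R2: [0, 0, 0, -5/3, -3]
R4 ← R4 − (13/18)·R2: [0, 0, 0, 10/3, 6]
R4 ← R4 + (2)·R3: [0, 0, 0, 0, 0]
Echelon form has 3 nonzero rows, so rank(C) = 3.
The column space has dimension equal to the rank: 3.

3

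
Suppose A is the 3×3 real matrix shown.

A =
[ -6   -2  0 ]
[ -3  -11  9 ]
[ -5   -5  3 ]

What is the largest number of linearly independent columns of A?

2

Row reduce to echelon form.
R2 ← R2 − (1/2)·R1: [0, -10, 9]
R3 ← R3 − (5/6)·R1: [0, -10/3, 3]
R3 ← R3 − (1/3)·R2: [0, 0, 0]
Echelon form has 2 nonzero rows, so rank(A) = 2.
The rank gives the maximum number of linearly independent columns: 2.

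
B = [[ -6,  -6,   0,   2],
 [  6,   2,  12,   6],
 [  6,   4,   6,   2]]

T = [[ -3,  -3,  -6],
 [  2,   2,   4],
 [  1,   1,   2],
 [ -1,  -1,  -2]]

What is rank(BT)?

1

First compute BT:
[[  4,   4,   8],
 [ -8,  -8, -16],
 [ -6,  -6, -12]]
Now row reduce the product.
R2 ← R2 + (2)·R1: [0, 0, 0]
R3 ← R3 + (3/2)·R1: [0, 0, 0]
1 nonzero row, so rank(BT) = 1.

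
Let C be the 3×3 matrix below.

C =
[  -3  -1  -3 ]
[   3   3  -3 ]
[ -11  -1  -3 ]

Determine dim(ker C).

0

Row reduce to echelon form.
R2 ← R2 + R1: [0, 2, -6]
R3 ← R3 − (11/3)·R1: [0, 8/3, 8]
R3 ← R3 − (4/3)·R2: [0, 0, 16]
3 nonzero rows, so rank(C) = 3.
C has 3 columns; by rank–nullity, nullity = 3 − 3 = 0.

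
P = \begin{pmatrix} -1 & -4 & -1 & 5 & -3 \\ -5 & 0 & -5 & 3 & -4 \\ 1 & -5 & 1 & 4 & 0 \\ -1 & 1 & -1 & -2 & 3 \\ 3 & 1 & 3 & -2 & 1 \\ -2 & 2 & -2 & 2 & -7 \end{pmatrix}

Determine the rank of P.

3

Row reduce to echelon form.
R2 ← R2 − (5)·R1: [0, 20, 0, -22, 11]
R3 ← R3 + R1: [0, -9, 0, 9, -3]
R4 ← R4 − R1: [0, 5, 0, -7, 6]
R5 ← R5 + (3)·R1: [0, -11, 0, 13, -8]
R6 ← R6 − (2)·R1: [0, 10, 0, -8, -1]
R3 ← R3 + (9/20)·R2: [0, 0, 0, -9/10, 39/20]
R4 ← R4 − (1/4)·R2: [0, 0, 0, -3/2, 13/4]
R5 ← R5 + (11/20)·R2: [0, 0, 0, 9/10, -39/20]
R6 ← R6 − (1/2)·R2: [0, 0, 0, 3, -13/2]
R4 ← R4 − (5/3)·R3: [0, 0, 0, 0, 0]
R5 ← R5 + R3: [0, 0, 0, 0, 0]
R6 ← R6 + (10/3)·R3: [0, 0, 0, 0, 0]
Echelon form has 3 nonzero rows, so rank(P) = 3.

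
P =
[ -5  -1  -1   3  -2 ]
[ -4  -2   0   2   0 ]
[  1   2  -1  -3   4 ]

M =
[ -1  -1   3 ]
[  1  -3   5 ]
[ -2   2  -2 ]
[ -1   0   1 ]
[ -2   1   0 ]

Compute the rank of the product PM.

2

First compute PM:
[[  7,   4, -15],
 [  0,  10, -20],
 [ -2,  -5,  12]]
Now row reduce the product.
R3 ← R3 + (2/7)·R1: [0, -27/7, 54/7]
R3 ← R3 + (27/70)·R2: [0, 0, 0]
2 nonzero rows, so rank(PM) = 2.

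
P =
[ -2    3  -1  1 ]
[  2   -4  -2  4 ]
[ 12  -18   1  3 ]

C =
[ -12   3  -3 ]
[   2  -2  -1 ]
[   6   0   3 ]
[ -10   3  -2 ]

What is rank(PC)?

2

First compute PC:
[[ 14,  -9,  -2],
 [-84,  26, -16],
 [-204,  81, -21]]
Now row reduce the product.
R2 ← R2 + (6)·R1: [0, -28, -28]
R3 ← R3 + (102/7)·R1: [0, -351/7, -351/7]
R3 ← R3 − (351/196)·R2: [0, 0, 0]
2 nonzero rows, so rank(PC) = 2.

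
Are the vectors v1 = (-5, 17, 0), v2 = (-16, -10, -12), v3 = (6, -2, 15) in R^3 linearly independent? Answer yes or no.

Form the matrix with these vectors as rows and row reduce.
R2 ← R2 − (16/5)·R1: [0, -322/5, -12]
R3 ← R3 + (6/5)·R1: [0, 92/5, 15]
R3 ← R3 + (2/7)·R2: [0, 0, 81/7]
3 nonzero rows, so the 3 vectors span a space of dimension 3.
Since 3 = 3, the vectors are linearly independent.

yes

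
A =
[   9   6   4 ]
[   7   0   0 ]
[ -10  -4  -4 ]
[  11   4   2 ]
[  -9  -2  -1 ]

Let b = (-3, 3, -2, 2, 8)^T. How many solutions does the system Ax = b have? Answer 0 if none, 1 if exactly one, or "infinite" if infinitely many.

Row reduce the augmented matrix [A | b].
R2 ← R2 − (7/9)·R1: [0, -14/3, -28/9, 16/3]
R3 ← R3 + (10/9)·R1: [0, 8/3, 4/9, -16/3]
R4 ← R4 − (11/9)·R1: [0, -10/3, -26/9, 17/3]
R5 ← R5 + R1: [0, 4, 3, 5]
R3 ← R3 + (4/7)·R2: [0, 0, -4/3, -16/7]
R4 ← R4 − (5/7)·R2: [0, 0, -2/3, 13/7]
R5 ← R5 + (6/7)·R2: [0, 0, 1/3, 67/7]
R4 ← R4 − (1/2)·R3: [0, 0, 0, 3]
R5 ← R5 + (1/4)·R3: [0, 0, 0, 9]
R5 ← R5 − (3)·R4: [0, 0, 0, 0]
The echelon form has 4 nonzero rows; the last pivot sits in the augmented column, so rank(A) = 3 but rank([A|b]) = 4.
Since the ranks differ, the system is inconsistent.
It has no solutions.

0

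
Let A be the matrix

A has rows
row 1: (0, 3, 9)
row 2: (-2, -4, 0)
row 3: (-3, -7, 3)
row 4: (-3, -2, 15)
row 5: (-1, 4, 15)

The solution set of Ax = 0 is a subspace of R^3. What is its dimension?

0

Row reduce to echelon form.
Swap R1 ↔ R2
R3 ← R3 − (3/2)·R1: [0, -1, 3]
R4 ← R4 − (3/2)·R1: [0, 4, 15]
R5 ← R5 − (1/2)·R1: [0, 6, 15]
R3 ← R3 + (1/3)·R2: [0, 0, 6]
R4 ← R4 − (4/3)·R2: [0, 0, 3]
R5 ← R5 − (2)·R2: [0, 0, -3]
R4 ← R4 − (1/2)·R3: [0, 0, 0]
R5 ← R5 + (1/2)·R3: [0, 0, 0]
3 nonzero rows, so rank(A) = 3.
A has 3 columns; by rank–nullity, nullity = 3 − 3 = 0.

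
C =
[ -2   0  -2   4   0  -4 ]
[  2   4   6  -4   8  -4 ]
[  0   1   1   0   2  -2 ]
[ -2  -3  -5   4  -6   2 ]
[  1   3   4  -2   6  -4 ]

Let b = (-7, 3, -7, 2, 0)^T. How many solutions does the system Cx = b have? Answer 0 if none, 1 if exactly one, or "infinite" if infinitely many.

Row reduce the augmented matrix [C | b].
R2 ← R2 + R1: [0, 4, 4, 0, 8, -8, -4]
R4 ← R4 − R1: [0, -3, -3, 0, -6, 6, 9]
R5 ← R5 + (1/2)·R1: [0, 3, 3, 0, 6, -6, -7/2]
R3 ← R3 − (1/4)·R2: [0, 0, 0, 0, 0, 0, -6]
R4 ← R4 + (3/4)·R2: [0, 0, 0, 0, 0, 0, 6]
R5 ← R5 − (3/4)·R2: [0, 0, 0, 0, 0, 0, -1/2]
R4 ← R4 + R3: [0, 0, 0, 0, 0, 0, 0]
R5 ← R5 − (1/12)·R3: [0, 0, 0, 0, 0, 0, 0]
The echelon form has 3 nonzero rows; the last pivot sits in the augmented column, so rank(C) = 2 but rank([C|b]) = 3.
Since the ranks differ, the system is inconsistent.
It has no solutions.

0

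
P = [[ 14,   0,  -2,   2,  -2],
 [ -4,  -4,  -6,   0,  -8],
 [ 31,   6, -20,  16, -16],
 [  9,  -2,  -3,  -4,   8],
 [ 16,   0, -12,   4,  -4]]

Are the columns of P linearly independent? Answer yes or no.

Row reduce P to echelon form.
R2 ← R2 + (2/7)·R1: [0, -4, -46/7, 4/7, -60/7]
R3 ← R3 − (31/14)·R1: [0, 6, -109/7, 81/7, -81/7]
R4 ← R4 − (9/14)·R1: [0, -2, -12/7, -37/7, 65/7]
R5 ← R5 − (8/7)·R1: [0, 0, -68/7, 12/7, -12/7]
R3 ← R3 + (3/2)·R2: [0, 0, -178/7, 87/7, -171/7]
R4 ← R4 − (1/2)·R2: [0, 0, 11/7, -39/7, 95/7]
R4 ← R4 + (11/178)·R3: [0, 0, 0, -855/178, 2147/178]
R5 ← R5 − (34/89)·R3: [0, 0, 0, -270/89, 678/89]
R5 ← R5 − (12/19)·R4: [0, 0, 0, 0, 0]
4 pivots among 5 columns.
Only 4 < 5 pivot columns, so the columns are linearly dependent.

no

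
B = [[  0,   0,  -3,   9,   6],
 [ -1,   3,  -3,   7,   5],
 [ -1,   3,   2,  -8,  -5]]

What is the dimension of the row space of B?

Row reduce to echelon form.
Swap R1 ↔ R2
R3 ← R3 − R1: [0, 0, 5, -15, -10]
R3 ← R3 + (5/3)·R2: [0, 0, 0, 0, 0]
Echelon form has 2 nonzero rows, so rank(B) = 2.
The row space has dimension equal to the rank: 2.

2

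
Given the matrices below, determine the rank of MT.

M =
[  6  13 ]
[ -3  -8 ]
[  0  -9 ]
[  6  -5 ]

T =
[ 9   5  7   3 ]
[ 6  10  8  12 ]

2

First compute MT:
[[132, 160, 146, 174],
 [-75, -95, -85, -105],
 [-54, -90, -72, -108],
 [ 24, -20,   2, -42]]
Now row reduce the product.
R2 ← R2 + (25/44)·R1: [0, -45/11, -45/22, -135/22]
R3 ← R3 + (9/22)·R1: [0, -270/11, -135/11, -405/11]
R4 ← R4 − (2/11)·R1: [0, -540/11, -270/11, -810/11]
R3 ← R3 − (6)·R2: [0, 0, 0, 0]
R4 ← R4 − (12)·R2: [0, 0, 0, 0]
2 nonzero rows, so rank(MT) = 2.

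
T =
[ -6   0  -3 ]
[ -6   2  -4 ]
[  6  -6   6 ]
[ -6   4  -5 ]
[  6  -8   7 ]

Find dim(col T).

Row reduce to echelon form.
R2 ← R2 − R1: [0, 2, -1]
R3 ← R3 + R1: [0, -6, 3]
R4 ← R4 − R1: [0, 4, -2]
R5 ← R5 + R1: [0, -8, 4]
R3 ← R3 + (3)·R2: [0, 0, 0]
R4 ← R4 − (2)·R2: [0, 0, 0]
R5 ← R5 + (4)·R2: [0, 0, 0]
Echelon form has 2 nonzero rows, so rank(T) = 2.
The column space has dimension equal to the rank: 2.

2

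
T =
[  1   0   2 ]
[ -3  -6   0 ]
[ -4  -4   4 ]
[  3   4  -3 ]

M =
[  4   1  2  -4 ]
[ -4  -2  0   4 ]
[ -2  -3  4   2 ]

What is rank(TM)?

2

First compute TM:
[[  0,  -5,  10,   0],
 [ 12,   9,  -6, -12],
 [ -8,  -8,   8,   8],
 [  2,   4,  -6,  -2]]
Now row reduce the product.
Swap R1 ↔ R2
R3 ← R3 + (2/3)·R1: [0, -2, 4, 0]
R4 ← R4 − (1/6)·R1: [0, 5/2, -5, 0]
R3 ← R3 − (2/5)·R2: [0, 0, 0, 0]
R4 ← R4 + (1/2)·R2: [0, 0, 0, 0]
2 nonzero rows, so rank(TM) = 2.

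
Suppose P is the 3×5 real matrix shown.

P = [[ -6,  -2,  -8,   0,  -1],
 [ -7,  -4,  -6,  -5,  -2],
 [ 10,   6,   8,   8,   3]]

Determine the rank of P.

2

Row reduce to echelon form.
R2 ← R2 − (7/6)·R1: [0, -5/3, 10/3, -5, -5/6]
R3 ← R3 + (5/3)·R1: [0, 8/3, -16/3, 8, 4/3]
R3 ← R3 + (8/5)·R2: [0, 0, 0, 0, 0]
Echelon form has 2 nonzero rows, so rank(P) = 2.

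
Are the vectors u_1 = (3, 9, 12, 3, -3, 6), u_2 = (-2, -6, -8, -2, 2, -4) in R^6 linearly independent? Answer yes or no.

no

Form the matrix with these vectors as rows and row reduce.
R2 ← R2 + (2/3)·R1: [0, 0, 0, 0, 0, 0]
1 nonzero row, so the 2 vectors span a space of dimension 1.
Since 1 < 2, the vectors are linearly dependent.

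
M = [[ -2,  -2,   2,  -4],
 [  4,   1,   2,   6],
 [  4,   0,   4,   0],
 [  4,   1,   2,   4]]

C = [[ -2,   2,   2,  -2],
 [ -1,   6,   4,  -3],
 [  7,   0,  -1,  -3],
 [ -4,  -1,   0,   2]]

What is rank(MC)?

First compute MC:
[[ 36, -12, -14,  -4],
 [-19,   8,  10,  -5],
 [ 20,   8,   4, -20],
 [-11,  10,  10,  -9]]
Now row reduce the product.
R2 ← R2 + (19/36)·R1: [0, 5/3, 47/18, -64/9]
R3 ← R3 − (5/9)·R1: [0, 44/3, 106/9, -160/9]
R4 ← R4 + (11/36)·R1: [0, 19/3, 103/18, -92/9]
R3 ← R3 − (44/5)·R2: [0, 0, -56/5, 224/5]
R4 ← R4 − (19/5)·R2: [0, 0, -21/5, 84/5]
R4 ← R4 − (3/8)·R3: [0, 0, 0, 0]
3 nonzero rows, so rank(MC) = 3.

3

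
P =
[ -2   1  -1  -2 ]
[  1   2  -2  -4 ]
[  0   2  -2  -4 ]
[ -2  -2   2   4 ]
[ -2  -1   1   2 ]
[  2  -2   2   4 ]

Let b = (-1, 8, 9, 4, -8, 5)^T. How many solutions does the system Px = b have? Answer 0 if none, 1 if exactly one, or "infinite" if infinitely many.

Row reduce the augmented matrix [P | b].
R2 ← R2 + (1/2)·R1: [0, 5/2, -5/2, -5, 15/2]
R4 ← R4 − R1: [0, -3, 3, 6, 5]
R5 ← R5 − R1: [0, -2, 2, 4, -7]
R6 ← R6 + R1: [0, -1, 1, 2, 4]
R3 ← R3 − (4/5)·R2: [0, 0, 0, 0, 3]
R4 ← R4 + (6/5)·R2: [0, 0, 0, 0, 14]
R5 ← R5 + (4/5)·R2: [0, 0, 0, 0, -1]
R6 ← R6 + (2/5)·R2: [0, 0, 0, 0, 7]
R4 ← R4 − (14/3)·R3: [0, 0, 0, 0, 0]
R5 ← R5 + (1/3)·R3: [0, 0, 0, 0, 0]
R6 ← R6 − (7/3)·R3: [0, 0, 0, 0, 0]
The echelon form has 3 nonzero rows; the last pivot sits in the augmented column, so rank(P) = 2 but rank([P|b]) = 3.
Since the ranks differ, the system is inconsistent.
It has no solutions.

0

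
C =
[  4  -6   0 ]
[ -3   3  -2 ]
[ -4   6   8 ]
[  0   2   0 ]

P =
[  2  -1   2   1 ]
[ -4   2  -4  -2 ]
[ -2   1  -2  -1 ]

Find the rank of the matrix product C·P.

First compute CP:
[[ 32, -16,  32,  16],
 [-14,   7, -14,  -7],
 [-48,  24, -48, -24],
 [ -8,   4,  -8,  -4]]
Now row reduce the product.
R2 ← R2 + (7/16)·R1: [0, 0, 0, 0]
R3 ← R3 + (3/2)·R1: [0, 0, 0, 0]
R4 ← R4 + (1/4)·R1: [0, 0, 0, 0]
1 nonzero row, so rank(CP) = 1.

1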